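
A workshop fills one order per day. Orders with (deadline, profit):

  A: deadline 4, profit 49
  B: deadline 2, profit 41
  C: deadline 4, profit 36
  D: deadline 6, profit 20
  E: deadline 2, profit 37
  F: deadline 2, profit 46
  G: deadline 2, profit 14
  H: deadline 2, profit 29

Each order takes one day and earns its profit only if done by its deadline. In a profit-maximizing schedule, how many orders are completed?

Sort by profit descending; place each in the latest free slot ≤ its deadline.
By profit: A(d4,49), F(d2,46), B(d2,41), E(d2,37), C(d4,36), H(d2,29), D(d6,20), G(d2,14)
A→slot 4; F→slot 2; B→slot 1; E skipped; C→slot 3; H skipped; D→slot 6; G skipped.
5 of 8 scheduled.

5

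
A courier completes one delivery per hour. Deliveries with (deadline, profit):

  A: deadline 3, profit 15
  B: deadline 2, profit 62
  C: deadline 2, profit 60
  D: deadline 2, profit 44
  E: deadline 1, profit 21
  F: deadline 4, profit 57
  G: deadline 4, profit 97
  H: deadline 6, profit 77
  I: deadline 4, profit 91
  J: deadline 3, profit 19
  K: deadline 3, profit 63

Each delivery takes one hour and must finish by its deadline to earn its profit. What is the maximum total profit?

390

By profit: G(d4,97), I(d4,91), H(d6,77), K(d3,63), B(d2,62), C(d2,60), F(d4,57), D(d2,44), E(d1,21), J(d3,19), A(d3,15)
G→slot 4; I→slot 3; H→slot 6; K→slot 2; B→slot 1; C skipped; F skipped; D skipped; E skipped; J skipped; A skipped.
Profit = 62 + 63 + 91 + 97 + 77 = 390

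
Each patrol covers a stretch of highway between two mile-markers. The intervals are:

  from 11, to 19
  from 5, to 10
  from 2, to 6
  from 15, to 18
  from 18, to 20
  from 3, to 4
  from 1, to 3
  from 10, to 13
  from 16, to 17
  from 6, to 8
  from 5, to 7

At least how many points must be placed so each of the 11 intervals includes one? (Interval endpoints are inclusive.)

Sort by right endpoint; whenever an interval is uncovered, place a point at its right end.
Sorted: [1,3] [3,4] [2,6] [5,7] [6,8] [5,10] [10,13] [16,17] [15,18] [11,19] [18,20]
{[1,3],[3,4],[2,6]} hit by 3; {[5,7],[6,8],[5,10]} hit by 7; {[10,13]} hit by 13; {[16,17],[15,18],[11,19]} hit by 17; {[18,20]} hit by 20.
Points: 3, 7, 13, 17, 20 (5 total).

5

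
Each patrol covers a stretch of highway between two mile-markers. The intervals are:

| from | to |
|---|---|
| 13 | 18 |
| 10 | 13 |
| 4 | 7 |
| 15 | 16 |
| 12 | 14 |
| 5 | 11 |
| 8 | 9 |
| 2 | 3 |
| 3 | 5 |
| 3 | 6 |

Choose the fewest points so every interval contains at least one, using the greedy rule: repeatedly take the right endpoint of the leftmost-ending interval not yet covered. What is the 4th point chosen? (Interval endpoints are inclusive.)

Sort by right endpoint; whenever an interval is uncovered, place a point at its right end.
By right end: [2,3]  [3,5]  [3,6]  [4,7]  [8,9]  [5,11]  [10,13]  [12,14]  [15,16]  [13,18]
[2,3] uncovered → point at 3; [4,7] uncovered → point at 7; [8,9] uncovered → point at 9; [10,13] uncovered → point at 13; [15,16] uncovered → point at 16.
Points: 3, 7, 9, 13, 16 (5 total).

13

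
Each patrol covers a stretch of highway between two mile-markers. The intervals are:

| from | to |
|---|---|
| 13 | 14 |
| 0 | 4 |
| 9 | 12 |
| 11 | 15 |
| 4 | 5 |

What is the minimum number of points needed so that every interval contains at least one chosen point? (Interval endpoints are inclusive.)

3

Process intervals by earliest right end; each time one isn't hit yet, stab at its right endpoint.
Sorted: [0,4] [4,5] [9,12] [13,14] [11,15]
{[0,4],[4,5]} hit by 4; {[9,12]} hit by 12; {[13,14],[11,15]} hit by 14.
Points: 4, 12, 14 (3 total).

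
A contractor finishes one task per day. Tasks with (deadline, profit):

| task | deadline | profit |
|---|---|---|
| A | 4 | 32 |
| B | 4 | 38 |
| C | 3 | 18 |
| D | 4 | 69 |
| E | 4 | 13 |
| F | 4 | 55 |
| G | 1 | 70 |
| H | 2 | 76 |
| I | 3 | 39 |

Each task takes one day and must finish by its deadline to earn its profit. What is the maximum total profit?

270

Sort by profit descending; place each in the latest free slot ≤ its deadline.
By profit: H(d2,76), G(d1,70), D(d4,69), F(d4,55), I(d3,39), B(d4,38), A(d4,32), C(d3,18), E(d4,13)
H→slot 2; G→slot 1; D→slot 4; F→slot 3; I skipped; B skipped; A skipped; C skipped; E skipped.
Profit = 70 + 76 + 55 + 69 = 270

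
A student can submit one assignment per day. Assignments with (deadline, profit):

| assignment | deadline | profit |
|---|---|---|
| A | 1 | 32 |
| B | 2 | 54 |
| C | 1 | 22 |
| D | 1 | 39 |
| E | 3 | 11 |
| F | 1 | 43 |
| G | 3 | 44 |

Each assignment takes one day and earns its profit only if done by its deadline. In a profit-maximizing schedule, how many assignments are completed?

Profit order: B=54 G=44 F=43 D=39 A=32 C=22 E=11
Assign: B→slot 2, G→slot 3, F→slot 1, D skipped, A skipped, C skipped, E skipped.
Slots: [1:F] [2:B] [3:G]
3 of 7 scheduled.

3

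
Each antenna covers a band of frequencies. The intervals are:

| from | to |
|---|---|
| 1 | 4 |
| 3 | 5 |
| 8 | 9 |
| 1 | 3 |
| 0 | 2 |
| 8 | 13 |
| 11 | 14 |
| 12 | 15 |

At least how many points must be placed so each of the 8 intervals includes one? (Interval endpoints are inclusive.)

Process intervals by earliest right end; each time one isn't hit yet, stab at its right endpoint.
Sorted: [0,2] [1,3] [1,4] [3,5] [8,9] [8,13] [11,14] [12,15]
{[0,2],[1,3],[1,4]} hit by 2; {[3,5]} hit by 5; {[8,9],[8,13]} hit by 9; {[11,14],[12,15]} hit by 14.
Points: 2, 5, 9, 14 (4 total).

4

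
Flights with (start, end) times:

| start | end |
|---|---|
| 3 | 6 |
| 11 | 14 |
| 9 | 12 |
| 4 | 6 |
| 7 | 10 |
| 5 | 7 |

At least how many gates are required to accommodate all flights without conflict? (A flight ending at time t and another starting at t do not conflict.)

3

Count concurrent intervals with a sweep; the peak is the room count.
starts: [3, 4, 5, 7, 9, 11]
ends:   [6, 6, 7, 10, 12, 14]
s3→1 s4→2 s5→3  — peak 3.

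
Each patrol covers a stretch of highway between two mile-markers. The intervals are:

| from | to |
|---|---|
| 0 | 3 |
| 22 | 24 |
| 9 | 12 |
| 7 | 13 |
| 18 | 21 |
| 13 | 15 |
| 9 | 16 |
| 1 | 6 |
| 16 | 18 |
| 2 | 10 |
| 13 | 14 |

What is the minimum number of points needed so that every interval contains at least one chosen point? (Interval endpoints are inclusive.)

Sorted: [0,3] [1,6] [2,10] [9,12] [7,13] [13,14] [13,15] [9,16] [16,18] [18,21] [22,24]
{[0,3],[1,6],[2,10]} hit by 3; {[9,12],[7,13]} hit by 12; {[13,14],[13,15],[9,16]} hit by 14; {[16,18],[18,21]} hit by 18; {[22,24]} hit by 24.
Points: 3, 12, 14, 18, 24 (5 total).

5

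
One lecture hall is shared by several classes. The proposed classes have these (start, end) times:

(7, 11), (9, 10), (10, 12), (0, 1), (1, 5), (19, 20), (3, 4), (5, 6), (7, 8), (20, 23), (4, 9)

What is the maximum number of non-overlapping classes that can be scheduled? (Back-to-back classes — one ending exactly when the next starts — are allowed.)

Greedy by earliest finish: after sorting by end time, pick each interval compatible with the last pick.
Sorted by end: (0,1)  (3,4)  (1,5)  (5,6)  (7,8)  (4,9)  (9,10)  (7,11)  (10,12)  (19,20)  (20,23)
take (0,1); take (3,4); take (5,6); take (7,8); take (9,10); take (10,12); take (19,20); take (20,23).
Selected 8 classes.

8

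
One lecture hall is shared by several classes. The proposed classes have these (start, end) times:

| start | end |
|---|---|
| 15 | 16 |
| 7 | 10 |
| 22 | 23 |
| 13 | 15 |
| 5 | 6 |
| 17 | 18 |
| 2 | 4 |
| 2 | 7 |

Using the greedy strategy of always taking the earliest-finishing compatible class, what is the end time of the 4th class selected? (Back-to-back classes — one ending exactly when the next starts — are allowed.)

By end time: (2,4), (5,6), (2,7), (7,10), (13,15), (15,16), (17,18), (22,23).
Pick (2,4); next start ≥ 4 → (5,6); next start ≥ 6 → (7,10); next start ≥ 10 → (13,15); next start ≥ 15 → (15,16); next start ≥ 16 → (17,18); next start ≥ 18 → (22,23).
Selected: (2,4) (5,6) (7,10) (13,15) (15,16) (17,18) (22,23)

15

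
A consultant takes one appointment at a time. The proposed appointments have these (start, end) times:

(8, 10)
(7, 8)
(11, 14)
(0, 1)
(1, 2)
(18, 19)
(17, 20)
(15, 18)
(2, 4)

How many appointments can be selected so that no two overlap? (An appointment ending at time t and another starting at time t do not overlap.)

8

Greedy by earliest finish: after sorting by end time, pick each interval compatible with the last pick.
By end time: (0,1), (1,2), (2,4), (7,8), (8,10), (11,14), (15,18), (18,19), (17,20).
Pick (0,1); next start ≥ 1 → (1,2); next start ≥ 2 → (2,4); next start ≥ 4 → (7,8); next start ≥ 8 → (8,10); next start ≥ 10 → (11,14); next start ≥ 14 → (15,18); next start ≥ 18 → (18,19).
Selected 8 appointments.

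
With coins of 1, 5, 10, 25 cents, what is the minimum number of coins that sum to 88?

7

Greedy: take as many of the largest coin as possible, then repeat with the remainder.
88 = 3×25 + 1×10 + 3×1
Total coins = 3 + 1 + 3 = 7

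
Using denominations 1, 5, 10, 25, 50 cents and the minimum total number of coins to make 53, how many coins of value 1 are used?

Greedy: take as many of the largest coin as possible, then repeat with the remainder.
53 = 1×50 + 3×1
Count of 1: 3

3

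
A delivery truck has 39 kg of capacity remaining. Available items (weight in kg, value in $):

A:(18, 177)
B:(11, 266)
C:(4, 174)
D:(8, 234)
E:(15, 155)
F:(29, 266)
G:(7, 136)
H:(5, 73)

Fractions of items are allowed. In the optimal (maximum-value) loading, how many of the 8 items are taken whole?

5

Ratios (sorted): C 43.50, D 29.25, B 24.18, G 19.43, H 14.60, E 10.33, A 9.83, F 9.17
take C (4 @ 174); take D (8 @ 234); take B (11 @ 266); take G (7 @ 136); take H (5 @ 73); take 4/15 of E → 41.33. Capacity used 39/39.
5 item(s) taken whole; one partial (take 4/15 of E).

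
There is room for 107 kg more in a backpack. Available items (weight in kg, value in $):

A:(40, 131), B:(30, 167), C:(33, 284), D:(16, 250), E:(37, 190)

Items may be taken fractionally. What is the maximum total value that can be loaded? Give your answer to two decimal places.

Ratios (sorted): D 15.62, C 8.61, B 5.57, E 5.14, A 3.27
take D (16 @ 250); take C (33 @ 284); take B (30 @ 167); take 28/37 of E → 143.78. Capacity used 107/107.
Total value = 844.78

844.78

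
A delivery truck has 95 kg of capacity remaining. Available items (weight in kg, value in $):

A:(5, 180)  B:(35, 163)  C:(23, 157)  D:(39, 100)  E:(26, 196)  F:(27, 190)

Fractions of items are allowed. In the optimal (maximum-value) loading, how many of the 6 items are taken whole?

Sort by value per unit weight and fill in that order.
Ratios (sorted): A 36.00, E 7.54, F 7.04, C 6.83, B 4.66, D 2.56
take A (5 @ 180); take E (26 @ 196); take F (27 @ 190); take C (23 @ 157); take 14/35 of B → 65.20. Capacity used 95/95.
4 item(s) taken whole; one partial (take 14/35 of B).

4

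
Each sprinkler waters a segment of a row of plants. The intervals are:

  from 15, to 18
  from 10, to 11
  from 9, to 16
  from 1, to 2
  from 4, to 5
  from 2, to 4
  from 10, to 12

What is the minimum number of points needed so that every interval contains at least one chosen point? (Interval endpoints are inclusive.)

Sort by right endpoint; whenever an interval is uncovered, place a point at its right end.
Sorted: [1,2] [2,4] [4,5] [10,11] [10,12] [9,16] [15,18]
{[1,2],[2,4]} hit by 2; {[4,5]} hit by 5; {[10,11],[10,12],[9,16]} hit by 11; {[15,18]} hit by 18.
Points: 2, 5, 11, 18 (4 total).

4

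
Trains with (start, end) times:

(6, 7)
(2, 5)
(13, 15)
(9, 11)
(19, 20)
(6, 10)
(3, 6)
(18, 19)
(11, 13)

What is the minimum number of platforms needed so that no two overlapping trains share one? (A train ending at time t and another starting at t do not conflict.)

2

Count concurrent intervals with a sweep; the peak is the room count.
Events (time:±→running): 2:+→1 3:+→2 … peak 2.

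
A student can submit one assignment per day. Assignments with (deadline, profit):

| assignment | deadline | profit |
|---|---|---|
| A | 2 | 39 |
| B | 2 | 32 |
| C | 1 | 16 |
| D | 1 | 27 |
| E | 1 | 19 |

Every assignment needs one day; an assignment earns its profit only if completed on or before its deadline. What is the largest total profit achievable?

Profit order: A=39 B=32 D=27 E=19 C=16
Assign: A→slot 2, B→slot 1, D skipped, E skipped, C skipped.
Slots: [1:B] [2:A]
Profit = 32 + 39 = 71

71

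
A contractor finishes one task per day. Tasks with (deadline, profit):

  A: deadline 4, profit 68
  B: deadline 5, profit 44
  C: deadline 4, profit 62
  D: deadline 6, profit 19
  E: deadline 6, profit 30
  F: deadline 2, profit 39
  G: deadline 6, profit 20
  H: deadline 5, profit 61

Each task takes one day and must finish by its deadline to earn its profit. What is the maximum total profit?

304

By profit: A(d4,68), C(d4,62), H(d5,61), B(d5,44), F(d2,39), E(d6,30), G(d6,20), D(d6,19)
A→slot 4; C→slot 3; H→slot 5; B→slot 2; F→slot 1; E→slot 6; G skipped; D skipped.
Profit = 39 + 44 + 62 + 68 + 61 + 30 = 304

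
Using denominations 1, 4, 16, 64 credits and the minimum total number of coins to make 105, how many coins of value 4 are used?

Greedy: take as many of the largest coin as possible, then repeat with the remainder.
105 = 1×64 + 2×16 + 2×4 + 1×1
Count of 4: 2

2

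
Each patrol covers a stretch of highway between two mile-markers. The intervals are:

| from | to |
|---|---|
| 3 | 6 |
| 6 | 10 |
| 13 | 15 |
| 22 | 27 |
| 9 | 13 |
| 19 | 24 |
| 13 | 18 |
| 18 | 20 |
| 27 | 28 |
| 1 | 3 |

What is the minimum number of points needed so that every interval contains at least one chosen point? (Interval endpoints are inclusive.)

5

Sort by right endpoint; whenever an interval is uncovered, place a point at its right end.
By right end: [1,3]  [3,6]  [6,10]  [9,13]  [13,15]  [13,18]  [18,20]  [19,24]  [22,27]  [27,28]
[1,3] uncovered → point at 3; [6,10] uncovered → point at 10; [13,15] uncovered → point at 15; [18,20] uncovered → point at 20; [22,27] uncovered → point at 27.
Points: 3, 10, 15, 20, 27 (5 total).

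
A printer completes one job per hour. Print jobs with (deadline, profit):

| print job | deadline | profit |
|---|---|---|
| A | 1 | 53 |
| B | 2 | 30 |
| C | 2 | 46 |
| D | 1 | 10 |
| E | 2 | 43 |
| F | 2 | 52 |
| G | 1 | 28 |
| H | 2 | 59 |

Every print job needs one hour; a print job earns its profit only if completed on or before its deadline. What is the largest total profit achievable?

112

Take jobs in profit order; each goes to the latest open slot no later than its deadline.
By profit: H(d2,59), A(d1,53), F(d2,52), C(d2,46), E(d2,43), B(d2,30), G(d1,28), D(d1,10)
H→slot 2; A→slot 1; F skipped; C skipped; E skipped; B skipped; G skipped; D skipped.
Profit = 53 + 59 = 112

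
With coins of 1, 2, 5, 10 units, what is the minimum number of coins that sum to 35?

4

Greedy: take as many of the largest coin as possible, then repeat with the remainder.
35 = 3×10 + 1×5
Total coins = 3 + 1 = 4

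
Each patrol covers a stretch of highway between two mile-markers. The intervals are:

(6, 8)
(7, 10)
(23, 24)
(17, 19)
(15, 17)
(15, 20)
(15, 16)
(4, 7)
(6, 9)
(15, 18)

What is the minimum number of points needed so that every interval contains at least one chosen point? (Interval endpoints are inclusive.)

4

Sort by right endpoint; whenever an interval is uncovered, place a point at its right end.
By right end: [4,7]  [6,8]  [6,9]  [7,10]  [15,16]  [15,17]  [15,18]  [17,19]  [15,20]  [23,24]
[4,7] uncovered → point at 7; [15,16] uncovered → point at 16; [17,19] uncovered → point at 19; [23,24] uncovered → point at 24.
Points: 7, 16, 19, 24 (4 total).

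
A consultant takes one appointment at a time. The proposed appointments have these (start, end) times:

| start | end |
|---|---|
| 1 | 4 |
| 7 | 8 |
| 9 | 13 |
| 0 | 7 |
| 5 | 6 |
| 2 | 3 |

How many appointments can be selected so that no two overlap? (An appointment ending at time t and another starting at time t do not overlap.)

4

Sorted by end: (2,3)  (1,4)  (5,6)  (0,7)  (7,8)  (9,13)
take (2,3); take (5,6); skip (0,7); take (7,8); take (9,13).
Selected 4 appointments.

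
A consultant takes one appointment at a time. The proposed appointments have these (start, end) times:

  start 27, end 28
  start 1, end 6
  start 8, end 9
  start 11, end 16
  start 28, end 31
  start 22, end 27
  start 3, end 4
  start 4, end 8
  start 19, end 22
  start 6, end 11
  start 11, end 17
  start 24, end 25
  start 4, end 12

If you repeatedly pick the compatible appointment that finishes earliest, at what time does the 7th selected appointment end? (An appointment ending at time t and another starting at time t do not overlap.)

28

By end time: (3,4), (1,6), (4,8), (8,9), (6,11), (4,12), (11,16), (11,17), (19,22), (24,25), (22,27), (27,28), (28,31).
Pick (3,4); next start ≥ 4 → (4,8); next start ≥ 8 → (8,9); next start ≥ 9 → (11,16); next start ≥ 16 → (19,22); next start ≥ 22 → (24,25); next start ≥ 25 → (27,28); next start ≥ 28 → (28,31).
Selected: (3,4) (4,8) (8,9) (11,16) (19,22) (24,25) (27,28) (28,31)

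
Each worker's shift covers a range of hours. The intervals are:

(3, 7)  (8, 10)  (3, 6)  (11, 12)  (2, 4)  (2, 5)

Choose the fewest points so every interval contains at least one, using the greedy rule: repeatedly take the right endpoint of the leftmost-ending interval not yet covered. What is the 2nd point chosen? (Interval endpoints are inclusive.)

Process intervals by earliest right end; each time one isn't hit yet, stab at its right endpoint.
Sorted: [2,4] [2,5] [3,6] [3,7] [8,10] [11,12]
{[2,4],[2,5],[3,6],[3,7]} hit by 4; {[8,10]} hit by 10; {[11,12]} hit by 12.
Points: 4, 10, 12 (3 total).

10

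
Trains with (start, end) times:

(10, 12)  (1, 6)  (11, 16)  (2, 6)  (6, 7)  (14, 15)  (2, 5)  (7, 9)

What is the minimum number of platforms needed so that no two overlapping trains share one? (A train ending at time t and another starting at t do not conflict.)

3

Count concurrent intervals with a sweep; the peak is the room count.
starts: [1, 2, 2, 6, 7, 10, 11, 14]
ends:   [5, 6, 6, 7, 9, 12, 15, 16]
s1→1 s2→2 s2→3  — peak 3.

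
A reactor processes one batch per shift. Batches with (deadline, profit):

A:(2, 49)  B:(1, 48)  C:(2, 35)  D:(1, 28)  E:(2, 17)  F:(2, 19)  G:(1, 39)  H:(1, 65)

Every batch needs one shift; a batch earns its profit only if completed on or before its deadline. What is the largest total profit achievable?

Profit order: H=65 A=49 B=48 G=39 C=35 D=28 F=19 E=17
Assign: H→slot 1, A→slot 2, B skipped, G skipped, C skipped, D skipped, F skipped, E skipped.
Slots: [1:H] [2:A]
Profit = 65 + 49 = 114

114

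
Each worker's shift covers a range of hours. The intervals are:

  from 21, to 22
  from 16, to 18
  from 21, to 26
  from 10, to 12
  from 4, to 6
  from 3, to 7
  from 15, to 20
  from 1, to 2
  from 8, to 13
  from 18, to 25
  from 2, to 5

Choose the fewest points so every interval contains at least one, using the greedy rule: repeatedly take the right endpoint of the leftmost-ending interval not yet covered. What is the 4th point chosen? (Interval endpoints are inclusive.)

By right end: [1,2]  [2,5]  [4,6]  [3,7]  [10,12]  [8,13]  [16,18]  [15,20]  [21,22]  [18,25]  [21,26]
[1,2] uncovered → point at 2; [4,6] uncovered → point at 6; [10,12] uncovered → point at 12; [16,18] uncovered → point at 18; [21,22] uncovered → point at 22.
Points: 2, 6, 12, 18, 22 (5 total).

18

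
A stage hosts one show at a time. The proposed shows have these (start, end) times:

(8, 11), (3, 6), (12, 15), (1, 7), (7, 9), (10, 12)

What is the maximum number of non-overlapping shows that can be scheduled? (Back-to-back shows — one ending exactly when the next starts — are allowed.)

Greedy by earliest finish: after sorting by end time, pick each interval compatible with the last pick.
Sorted by end: (3,6)  (1,7)  (7,9)  (8,11)  (10,12)  (12,15)
take (3,6); take (7,9); take (10,12); take (12,15).
Selected 4 shows.

4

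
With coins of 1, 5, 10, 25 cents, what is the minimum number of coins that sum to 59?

7

Greedy: take as many of the largest coin as possible, then repeat with the remainder.
59 = 2×25 + 1×5 + 4×1
Total coins = 2 + 1 + 4 = 7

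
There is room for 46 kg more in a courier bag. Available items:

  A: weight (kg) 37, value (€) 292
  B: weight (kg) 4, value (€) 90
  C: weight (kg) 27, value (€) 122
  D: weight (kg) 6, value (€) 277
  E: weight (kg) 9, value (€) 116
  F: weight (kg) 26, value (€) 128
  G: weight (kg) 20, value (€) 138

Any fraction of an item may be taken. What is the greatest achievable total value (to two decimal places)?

Order: D (277/6=46.17) > B (90/4=22.50) > E (116/9=12.89) > A (292/37=7.89) > G (138/20=6.90) > F (128/26=4.92) > C (122/27=4.52)
Fill: take D (6 @ 277) → take B (4 @ 90) → take E (9 @ 116) → take 27/37 of A → 213.08; 46/46 used.
Total value = 696.08

696.08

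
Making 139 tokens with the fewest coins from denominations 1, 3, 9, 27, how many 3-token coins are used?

Use the largest denomination that fits, subtract, and repeat.
139 − 5×27→4 − 1×3→1 − 1×1→0
Count of 3: 1

1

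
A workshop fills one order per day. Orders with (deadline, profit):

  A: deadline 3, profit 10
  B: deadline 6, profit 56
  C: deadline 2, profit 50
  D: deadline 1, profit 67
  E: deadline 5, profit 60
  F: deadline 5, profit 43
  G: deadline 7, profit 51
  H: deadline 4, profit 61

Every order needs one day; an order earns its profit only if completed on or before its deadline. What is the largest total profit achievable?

Take jobs in profit order; each goes to the latest open slot no later than its deadline.
Profit order: D=67 H=61 E=60 B=56 G=51 C=50 F=43 A=10
Assign: D→slot 1, H→slot 4, E→slot 5, B→slot 6, G→slot 7, C→slot 2, F→slot 3, A skipped.
Slots: [1:D] [2:C] [3:F] [4:H] [5:E] [6:B] [7:G]
Profit = 67 + 50 + 43 + 61 + 60 + 56 + 51 = 388

388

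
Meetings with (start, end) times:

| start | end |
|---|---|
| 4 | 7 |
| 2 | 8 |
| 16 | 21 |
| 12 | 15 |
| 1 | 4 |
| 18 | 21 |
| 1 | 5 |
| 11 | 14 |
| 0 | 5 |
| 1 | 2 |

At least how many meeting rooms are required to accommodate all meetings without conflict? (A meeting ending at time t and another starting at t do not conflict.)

The answer is the maximum number of intervals overlapping at any instant.
starts: [0, 1, 1, 1, 2, 4, 11, 12, 16, 18]
ends:   [2, 4, 5, 5, 7, 8, 14, 15, 21, 21]
s0→1 s1→2 s1→3 s1→4  — peak 4.

4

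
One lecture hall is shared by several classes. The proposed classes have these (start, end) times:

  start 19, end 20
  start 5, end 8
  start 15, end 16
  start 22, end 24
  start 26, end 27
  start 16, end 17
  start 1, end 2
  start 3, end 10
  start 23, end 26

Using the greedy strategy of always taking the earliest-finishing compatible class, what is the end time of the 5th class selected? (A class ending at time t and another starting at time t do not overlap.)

By end time: (1,2), (5,8), (3,10), (15,16), (16,17), (19,20), (22,24), (23,26), (26,27).
Pick (1,2); next start ≥ 2 → (5,8); next start ≥ 8 → (15,16); next start ≥ 16 → (16,17); next start ≥ 17 → (19,20); next start ≥ 20 → (22,24); next start ≥ 24 → (26,27).
Selected: (1,2) (5,8) (15,16) (16,17) (19,20) (22,24) (26,27)

20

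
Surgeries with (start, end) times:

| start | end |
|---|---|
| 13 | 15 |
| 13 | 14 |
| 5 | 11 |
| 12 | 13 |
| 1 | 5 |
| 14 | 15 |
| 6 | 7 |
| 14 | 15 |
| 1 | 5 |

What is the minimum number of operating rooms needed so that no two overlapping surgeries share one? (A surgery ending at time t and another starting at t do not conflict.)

Count concurrent intervals with a sweep; the peak is the room count.
starts: [1, 1, 5, 6, 12, 13, 13, 14, 14]
ends:   [5, 5, 7, 11, 13, 14, 15, 15, 15]
s1→1 s1→2 e5→1 e5→0 s5→1 s6→2 e7→1 e11→0 s12→1 e13→0 s13→1 s13→2 e14→1 s14→2 s14→3  — peak 3.

3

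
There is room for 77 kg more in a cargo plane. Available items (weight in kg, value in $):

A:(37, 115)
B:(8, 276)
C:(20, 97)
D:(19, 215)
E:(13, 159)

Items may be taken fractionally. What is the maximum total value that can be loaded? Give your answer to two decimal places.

Sort by value per unit weight and fill in that order.
Order: B (276/8=34.50) > E (159/13=12.23) > D (215/19=11.32) > C (97/20=4.85) > A (115/37=3.11)
Fill: take B (8 @ 276) → take E (13 @ 159) → take D (19 @ 215) → take C (20 @ 97) → take 17/37 of A → 52.84; 77/77 used.
Total value = 799.84

799.84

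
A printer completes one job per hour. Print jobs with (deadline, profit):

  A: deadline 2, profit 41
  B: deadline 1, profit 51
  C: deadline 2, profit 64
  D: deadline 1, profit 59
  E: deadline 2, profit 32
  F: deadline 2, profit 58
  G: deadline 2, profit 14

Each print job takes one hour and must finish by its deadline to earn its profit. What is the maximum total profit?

123

Sort by profit descending; place each in the latest free slot ≤ its deadline.
By profit: C(d2,64), D(d1,59), F(d2,58), B(d1,51), A(d2,41), E(d2,32), G(d2,14)
C→slot 2; D→slot 1; F skipped; B skipped; A skipped; E skipped; G skipped.
Profit = 59 + 64 = 123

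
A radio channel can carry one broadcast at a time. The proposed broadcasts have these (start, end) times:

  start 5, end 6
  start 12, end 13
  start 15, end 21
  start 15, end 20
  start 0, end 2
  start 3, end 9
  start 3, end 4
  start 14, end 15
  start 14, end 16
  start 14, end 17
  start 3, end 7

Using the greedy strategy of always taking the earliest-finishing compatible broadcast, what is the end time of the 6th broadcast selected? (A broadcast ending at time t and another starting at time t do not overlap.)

Order by finish time; keep every interval that doesn't clash with the previous kept one.
Sorted by end: (0,2)  (3,4)  (5,6)  (3,7)  (3,9)  (12,13)  (14,15)  (14,16)  (14,17)  (15,20)  (15,21)
take (0,2); take (3,4); take (5,6); skip (3,7); take (12,13); take (14,15); skip (14,17); take (15,20); skip (15,21).
Selected: (0,2) (3,4) (5,6) (12,13) (14,15) (15,20)

20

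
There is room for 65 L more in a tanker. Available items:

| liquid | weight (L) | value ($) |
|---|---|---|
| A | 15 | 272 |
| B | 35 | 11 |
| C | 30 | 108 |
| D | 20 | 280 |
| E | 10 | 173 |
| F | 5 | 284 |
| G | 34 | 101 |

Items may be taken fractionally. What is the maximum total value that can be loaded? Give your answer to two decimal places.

1063.00

Greedy by value/weight ratio, highest first.
Order: F (284/5=56.80) > A (272/15=18.13) > E (173/10=17.30) > D (280/20=14.00) > C (108/30=3.60) > G (101/34=2.97) > B (11/35=0.31)
Fill: take F (5 @ 284) → take A (15 @ 272) → take E (10 @ 173) → take D (20 @ 280) → take 15/30 of C → 54.00; 65/65 used.
Total value = 1063.00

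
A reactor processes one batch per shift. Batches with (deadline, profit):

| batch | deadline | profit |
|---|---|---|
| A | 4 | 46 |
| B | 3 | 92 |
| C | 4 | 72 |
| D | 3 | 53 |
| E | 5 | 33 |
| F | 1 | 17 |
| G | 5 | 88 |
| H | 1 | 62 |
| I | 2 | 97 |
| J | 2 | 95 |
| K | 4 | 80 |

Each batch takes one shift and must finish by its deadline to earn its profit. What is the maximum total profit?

452

Profit order: I=97 J=95 B=92 G=88 K=80 C=72 H=62 D=53 A=46 E=33 F=17
Assign: I→slot 2, J→slot 1, B→slot 3, G→slot 5, K→slot 4, C skipped, H skipped, D skipped, A skipped, E skipped, F skipped.
Slots: [1:J] [2:I] [3:B] [4:K] [5:G]
Profit = 95 + 97 + 92 + 80 + 88 = 452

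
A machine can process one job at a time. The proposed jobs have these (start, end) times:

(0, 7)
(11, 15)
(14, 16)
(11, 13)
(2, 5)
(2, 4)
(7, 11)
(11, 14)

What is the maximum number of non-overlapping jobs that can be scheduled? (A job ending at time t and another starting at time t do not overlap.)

Sorted by end: (2,4)  (2,5)  (0,7)  (7,11)  (11,13)  (11,14)  (11,15)  (14,16)
take (2,4); take (7,11); take (11,13); take (14,16).
Selected 4 jobs.

4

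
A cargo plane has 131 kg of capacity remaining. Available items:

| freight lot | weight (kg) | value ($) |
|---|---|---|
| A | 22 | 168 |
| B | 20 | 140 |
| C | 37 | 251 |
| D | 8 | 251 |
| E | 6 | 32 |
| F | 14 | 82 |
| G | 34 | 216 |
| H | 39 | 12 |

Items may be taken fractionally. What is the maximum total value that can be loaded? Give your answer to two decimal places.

1084.57

Greedy by value/weight ratio, highest first.
Ratios (sorted): D 31.38, A 7.64, B 7.00, C 6.78, G 6.35, F 5.86, E 5.33, H 0.31
take D (8 @ 251); take A (22 @ 168); take B (20 @ 140); take C (37 @ 251); take G (34 @ 216); take 10/14 of F → 58.57. Capacity used 131/131.
Total value = 1084.57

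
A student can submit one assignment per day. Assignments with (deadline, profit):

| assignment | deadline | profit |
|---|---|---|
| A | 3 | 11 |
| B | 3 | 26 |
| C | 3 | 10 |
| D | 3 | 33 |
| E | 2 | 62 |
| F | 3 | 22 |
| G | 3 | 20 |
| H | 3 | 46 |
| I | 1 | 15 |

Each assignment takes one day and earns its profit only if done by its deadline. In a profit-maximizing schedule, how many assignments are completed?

Take jobs in profit order; each goes to the latest open slot no later than its deadline.
By profit: E(d2,62), H(d3,46), D(d3,33), B(d3,26), F(d3,22), G(d3,20), I(d1,15), A(d3,11), C(d3,10)
E→slot 2; H→slot 3; D→slot 1; B skipped; F skipped; G skipped; I skipped; A skipped; C skipped.
3 of 9 scheduled.

3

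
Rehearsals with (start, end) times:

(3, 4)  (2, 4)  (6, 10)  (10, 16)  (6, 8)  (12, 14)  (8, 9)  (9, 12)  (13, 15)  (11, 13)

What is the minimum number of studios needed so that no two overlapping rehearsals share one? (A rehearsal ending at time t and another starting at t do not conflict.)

3

Count concurrent intervals with a sweep; the peak is the room count.
Events (time:±→running): 2:+→1 3:+→2 4:-→1 4:-→0 6:+→1 6:+→2 8:-→1 8:+→2 9:-→1 9:+→2 10:-→1 10:+→2 11:+→3 … peak 3.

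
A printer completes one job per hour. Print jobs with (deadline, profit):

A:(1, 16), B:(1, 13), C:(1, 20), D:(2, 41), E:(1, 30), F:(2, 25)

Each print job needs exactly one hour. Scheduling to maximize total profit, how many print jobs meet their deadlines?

2

By profit: D(d2,41), E(d1,30), F(d2,25), C(d1,20), A(d1,16), B(d1,13)
D→slot 2; E→slot 1; F skipped; C skipped; A skipped; B skipped.
2 of 6 scheduled.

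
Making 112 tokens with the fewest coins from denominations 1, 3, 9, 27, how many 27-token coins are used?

112 − 4×27→4 − 1×3→1 − 1×1→0
Count of 27: 4

4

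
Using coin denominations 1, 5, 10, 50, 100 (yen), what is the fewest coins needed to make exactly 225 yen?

Greedy: take as many of the largest coin as possible, then repeat with the remainder.
225 = 2×100 + 2×10 + 1×5
Total coins = 2 + 2 + 1 = 5

5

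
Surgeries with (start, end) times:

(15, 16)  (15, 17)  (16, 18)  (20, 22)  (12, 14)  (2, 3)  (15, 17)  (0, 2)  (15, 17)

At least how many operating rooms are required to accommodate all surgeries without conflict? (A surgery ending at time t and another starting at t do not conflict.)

4

The answer is the maximum number of intervals overlapping at any instant.
starts: [0, 2, 12, 15, 15, 15, 15, 16, 20]
ends:   [2, 3, 14, 16, 17, 17, 17, 18, 22]
s0→1 e2→0 s2→1 e3→0 s12→1 e14→0 s15→1 s15→2 s15→3 s15→4  — peak 4.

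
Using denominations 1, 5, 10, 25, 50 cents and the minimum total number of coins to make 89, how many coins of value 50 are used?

1

Greedy: take as many of the largest coin as possible, then repeat with the remainder.
89 − 1×50→39 − 1×25→14 − 1×10→4 − 4×1→0
Count of 50: 1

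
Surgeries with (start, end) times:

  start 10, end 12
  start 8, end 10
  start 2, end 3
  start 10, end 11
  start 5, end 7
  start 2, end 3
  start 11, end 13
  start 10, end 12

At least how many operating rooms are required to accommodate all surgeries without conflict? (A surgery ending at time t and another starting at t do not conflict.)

3

Count concurrent intervals with a sweep; the peak is the room count.
Events (time:±→running): 2:+→1 2:+→2 3:-→1 3:-→0 5:+→1 7:-→0 8:+→1 10:-→0 10:+→1 10:+→2 10:+→3 … peak 3.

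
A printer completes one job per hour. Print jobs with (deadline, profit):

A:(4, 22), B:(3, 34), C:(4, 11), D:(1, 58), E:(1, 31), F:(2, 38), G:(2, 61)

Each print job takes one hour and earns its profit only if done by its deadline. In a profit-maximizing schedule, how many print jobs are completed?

4

Take jobs in profit order; each goes to the latest open slot no later than its deadline.
By profit: G(d2,61), D(d1,58), F(d2,38), B(d3,34), E(d1,31), A(d4,22), C(d4,11)
G→slot 2; D→slot 1; F skipped; B→slot 3; E skipped; A→slot 4; C skipped.
4 of 7 scheduled.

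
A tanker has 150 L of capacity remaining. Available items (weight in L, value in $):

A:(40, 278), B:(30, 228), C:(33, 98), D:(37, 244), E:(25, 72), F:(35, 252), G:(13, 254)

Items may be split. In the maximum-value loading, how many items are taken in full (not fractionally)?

4

Order: G (254/13=19.54) > B (228/30=7.60) > F (252/35=7.20) > A (278/40=6.95) > D (244/37=6.59) > C (98/33=2.97) > E (72/25=2.88)
Fill: take G (13 @ 254) → take B (30 @ 228) → take F (35 @ 252) → take A (40 @ 278) → take 32/37 of D → 211.03; 150/150 used.
4 item(s) taken whole; one partial (take 32/37 of D).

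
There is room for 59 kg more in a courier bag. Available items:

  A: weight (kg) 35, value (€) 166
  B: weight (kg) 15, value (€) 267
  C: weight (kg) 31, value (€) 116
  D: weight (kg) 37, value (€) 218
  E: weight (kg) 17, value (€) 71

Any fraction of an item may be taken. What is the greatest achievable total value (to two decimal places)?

518.20

Order: B (267/15=17.80) > D (218/37=5.89) > A (166/35=4.74) > E (71/17=4.18) > C (116/31=3.74)
Fill: take B (15 @ 267) → take D (37 @ 218) → take 7/35 of A → 33.20; 59/59 used.
Total value = 518.20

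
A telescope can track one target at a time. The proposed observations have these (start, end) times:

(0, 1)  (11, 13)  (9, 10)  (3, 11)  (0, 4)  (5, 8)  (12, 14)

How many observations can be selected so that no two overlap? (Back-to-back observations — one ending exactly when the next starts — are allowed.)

4

Sorted by end: (0,1)  (0,4)  (5,8)  (9,10)  (3,11)  (11,13)  (12,14)
take (0,1); take (5,8); take (9,10); take (11,13); skip (12,14).
Selected 4 observations.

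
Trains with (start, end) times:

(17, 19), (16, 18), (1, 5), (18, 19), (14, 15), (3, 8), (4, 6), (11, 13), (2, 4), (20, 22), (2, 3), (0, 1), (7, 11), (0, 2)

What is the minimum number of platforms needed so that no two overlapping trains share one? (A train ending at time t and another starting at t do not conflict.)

3

starts: [0, 0, 1, 2, 2, 3, 4, 7, 11, 14, 16, 17, 18, 20]
ends:   [1, 2, 3, 4, 5, 6, 8, 11, 13, 15, 18, 19, 19, 22]
s0→1 s0→2 e1→1 s1→2 e2→1 s2→2 s2→3  — peak 3.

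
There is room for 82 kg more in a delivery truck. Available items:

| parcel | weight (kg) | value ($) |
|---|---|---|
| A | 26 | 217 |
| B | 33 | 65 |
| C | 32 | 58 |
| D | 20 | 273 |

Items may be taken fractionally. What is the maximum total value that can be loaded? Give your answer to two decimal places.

Sort by value per unit weight and fill in that order.
Order: D (273/20=13.65) > A (217/26=8.35) > B (65/33=1.97) > C (58/32=1.81)
Fill: take D (20 @ 273) → take A (26 @ 217) → take B (33 @ 65) → take 3/32 of C → 5.44; 82/82 used.
Total value = 560.44

560.44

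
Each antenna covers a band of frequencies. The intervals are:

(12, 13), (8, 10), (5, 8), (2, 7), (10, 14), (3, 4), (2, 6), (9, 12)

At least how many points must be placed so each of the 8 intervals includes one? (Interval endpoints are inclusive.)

3

Sort by right endpoint; whenever an interval is uncovered, place a point at its right end.
Sorted: [3,4] [2,6] [2,7] [5,8] [8,10] [9,12] [12,13] [10,14]
{[3,4],[2,6],[2,7]} hit by 4; {[5,8],[8,10]} hit by 8; {[9,12],[12,13],[10,14]} hit by 12.
Points: 4, 8, 12 (3 total).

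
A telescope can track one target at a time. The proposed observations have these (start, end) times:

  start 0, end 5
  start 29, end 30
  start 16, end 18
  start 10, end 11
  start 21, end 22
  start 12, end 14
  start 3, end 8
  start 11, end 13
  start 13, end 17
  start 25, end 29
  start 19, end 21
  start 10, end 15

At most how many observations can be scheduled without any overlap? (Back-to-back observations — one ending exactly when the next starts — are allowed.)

8

Greedy by earliest finish: after sorting by end time, pick each interval compatible with the last pick.
By end time: (0,5), (3,8), (10,11), (11,13), (12,14), (10,15), (13,17), (16,18), (19,21), (21,22), (25,29), (29,30).
Pick (0,5); next start ≥ 5 → (10,11); next start ≥ 11 → (11,13); next start ≥ 13 → (13,17); next start ≥ 17 → (19,21); next start ≥ 21 → (21,22); next start ≥ 22 → (25,29); next start ≥ 29 → (29,30).
Selected 8 observations.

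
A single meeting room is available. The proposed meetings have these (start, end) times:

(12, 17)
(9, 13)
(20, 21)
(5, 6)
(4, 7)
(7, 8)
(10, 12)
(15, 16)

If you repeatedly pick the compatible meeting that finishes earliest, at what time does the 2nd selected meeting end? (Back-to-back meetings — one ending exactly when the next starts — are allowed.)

8

Order by finish time; keep every interval that doesn't clash with the previous kept one.
By end time: (5,6), (4,7), (7,8), (10,12), (9,13), (15,16), (12,17), (20,21).
Pick (5,6); next start ≥ 6 → (7,8); next start ≥ 8 → (10,12); next start ≥ 12 → (15,16); next start ≥ 16 → (20,21).
Selected: (5,6) (7,8) (10,12) (15,16) (20,21)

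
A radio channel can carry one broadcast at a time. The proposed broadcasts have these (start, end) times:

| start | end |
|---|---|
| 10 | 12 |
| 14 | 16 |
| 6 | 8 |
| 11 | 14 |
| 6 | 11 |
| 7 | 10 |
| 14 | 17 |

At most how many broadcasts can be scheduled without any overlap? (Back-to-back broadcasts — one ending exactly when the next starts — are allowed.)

Sorted by end: (6,8)  (7,10)  (6,11)  (10,12)  (11,14)  (14,16)  (14,17)
take (6,8); skip (6,11); take (10,12); skip (11,14); take (14,16).
Selected 3 broadcasts.

3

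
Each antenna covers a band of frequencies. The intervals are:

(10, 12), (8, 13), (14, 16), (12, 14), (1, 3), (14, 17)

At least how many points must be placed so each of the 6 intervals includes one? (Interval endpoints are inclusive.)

3

Process intervals by earliest right end; each time one isn't hit yet, stab at its right endpoint.
By right end: [1,3]  [10,12]  [8,13]  [12,14]  [14,16]  [14,17]
[1,3] uncovered → point at 3; [10,12] uncovered → point at 12; [14,16] uncovered → point at 16.
Points: 3, 12, 16 (3 total).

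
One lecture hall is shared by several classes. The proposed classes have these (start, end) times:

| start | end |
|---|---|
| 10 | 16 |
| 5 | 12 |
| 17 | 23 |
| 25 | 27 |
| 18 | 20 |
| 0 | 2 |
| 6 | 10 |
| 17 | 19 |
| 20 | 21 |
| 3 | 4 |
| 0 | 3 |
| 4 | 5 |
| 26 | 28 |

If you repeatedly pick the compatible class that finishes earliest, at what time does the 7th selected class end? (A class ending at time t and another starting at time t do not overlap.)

Order by finish time; keep every interval that doesn't clash with the previous kept one.
Sorted by end: (0,2)  (0,3)  (3,4)  (4,5)  (6,10)  (5,12)  (10,16)  (17,19)  (18,20)  (20,21)  (17,23)  (25,27)  (26,28)
take (0,2); skip (0,3); take (3,4); take (4,5); take (6,10); take (10,16); take (17,19); skip (18,20); take (20,21); take (25,27).
Selected: (0,2) (3,4) (4,5) (6,10) (10,16) (17,19) (20,21) (25,27)

21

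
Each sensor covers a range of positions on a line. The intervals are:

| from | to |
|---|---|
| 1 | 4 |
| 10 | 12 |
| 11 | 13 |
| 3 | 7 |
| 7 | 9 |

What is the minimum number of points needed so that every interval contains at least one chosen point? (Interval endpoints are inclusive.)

3

Process intervals by earliest right end; each time one isn't hit yet, stab at its right endpoint.
Sorted: [1,4] [3,7] [7,9] [10,12] [11,13]
{[1,4],[3,7]} hit by 4; {[7,9]} hit by 9; {[10,12],[11,13]} hit by 12.
Points: 4, 9, 12 (3 total).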